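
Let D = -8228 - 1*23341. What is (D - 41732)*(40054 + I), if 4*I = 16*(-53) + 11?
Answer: -11682640079/4 ≈ -2.9207e+9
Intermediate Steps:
D = -31569 (D = -8228 - 23341 = -31569)
I = -837/4 (I = (16*(-53) + 11)/4 = (-848 + 11)/4 = (¼)*(-837) = -837/4 ≈ -209.25)
(D - 41732)*(40054 + I) = (-31569 - 41732)*(40054 - 837/4) = -73301*159379/4 = -11682640079/4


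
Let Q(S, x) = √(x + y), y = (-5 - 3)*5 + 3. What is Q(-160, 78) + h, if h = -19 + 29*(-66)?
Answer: -1933 + √41 ≈ -1926.6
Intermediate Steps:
y = -37 (y = -8*5 + 3 = -40 + 3 = -37)
h = -1933 (h = -19 - 1914 = -1933)
Q(S, x) = √(-37 + x) (Q(S, x) = √(x - 37) = √(-37 + x))
Q(-160, 78) + h = √(-37 + 78) - 1933 = √41 - 1933 = -1933 + √41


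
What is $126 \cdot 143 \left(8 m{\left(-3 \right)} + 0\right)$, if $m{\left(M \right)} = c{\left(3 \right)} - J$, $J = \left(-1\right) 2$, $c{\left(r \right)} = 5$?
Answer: $1009008$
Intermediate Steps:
$J = -2$
$m{\left(M \right)} = 7$ ($m{\left(M \right)} = 5 - -2 = 5 + 2 = 7$)
$126 \cdot 143 \left(8 m{\left(-3 \right)} + 0\right) = 126 \cdot 143 \left(8 \cdot 7 + 0\right) = 18018 \left(56 + 0\right) = 18018 \cdot 56 = 1009008$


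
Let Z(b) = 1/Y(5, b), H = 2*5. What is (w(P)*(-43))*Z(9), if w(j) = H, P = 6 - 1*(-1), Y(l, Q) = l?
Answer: -86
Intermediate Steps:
P = 7 (P = 6 + 1 = 7)
H = 10
w(j) = 10
Z(b) = 1/5
(w(P)*(-43))*Z(9) = (10*(-43))*(1/5) = -430*1/5 = -86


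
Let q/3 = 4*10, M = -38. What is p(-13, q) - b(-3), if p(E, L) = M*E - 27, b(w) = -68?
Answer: 535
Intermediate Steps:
q = 120 (q = 3*(4*10) = 3*40 = 120)
p(E, L) = -27 - 38*E (p(E, L) = -38*E - 27 = -27 - 38*E)
p(-13, q) - b(-3) = (-27 - 38*(-13)) - 1*(-68) = (-27 + 494) + 68 = 467 + 68 = 535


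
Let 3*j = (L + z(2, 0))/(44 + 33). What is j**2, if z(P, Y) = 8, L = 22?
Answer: 100/5929 ≈ 0.016866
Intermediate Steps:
j = 10/77 (j = ((22 + 8)/(44 + 33))/3 = (30/77)/3 = (30*(1/77))/3 = (1/3)*(30/77) = 10/77 ≈ 0.12987)
j**2 = (10/77)**2 = 100/5929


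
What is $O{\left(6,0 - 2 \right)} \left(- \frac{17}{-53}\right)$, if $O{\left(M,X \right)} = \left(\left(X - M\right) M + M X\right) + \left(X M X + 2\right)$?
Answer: $- \frac{578}{53} \approx -10.906$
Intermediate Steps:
$O{\left(M,X \right)} = 2 + M X + M X^{2} + M \left(X - M\right)$ ($O{\left(M,X \right)} = \left(M \left(X - M\right) + M X\right) + \left(M X X + 2\right) = \left(M X + M \left(X - M\right)\right) + \left(M X^{2} + 2\right) = \left(M X + M \left(X - M\right)\right) + \left(2 + M X^{2}\right) = 2 + M X + M X^{2} + M \left(X - M\right)$)
$O{\left(6,0 - 2 \right)} \left(- \frac{17}{-53}\right) = \left(2 - 6^{2} + 6 \left(0 - 2\right)^{2} + 2 \cdot 6 \left(0 - 2\right)\right) \left(- \frac{17}{-53}\right) = \left(2 - 36 + 6 \left(-2\right)^{2} + 2 \cdot 6 \left(-2\right)\right) \left(\left(-17\right) \left(- \frac{1}{53}\right)\right) = \left(2 - 36 + 6 \cdot 4 - 24\right) \frac{17}{53} = \left(2 - 36 + 24 - 24\right) \frac{17}{53} = \left(-34\right) \frac{17}{53} = - \frac{578}{53}$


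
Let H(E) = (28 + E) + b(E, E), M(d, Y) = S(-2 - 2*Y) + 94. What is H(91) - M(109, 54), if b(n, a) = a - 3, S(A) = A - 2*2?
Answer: 227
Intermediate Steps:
S(A) = -4 + A (S(A) = A - 4 = -4 + A)
b(n, a) = -3 + a
M(d, Y) = 88 - 2*Y (M(d, Y) = (-4 + (-2 - 2*Y)) + 94 = (-6 - 2*Y) + 94 = 88 - 2*Y)
H(E) = 25 + 2*E (H(E) = (28 + E) + (-3 + E) = 25 + 2*E)
H(91) - M(109, 54) = (25 + 2*91) - (88 - 2*54) = (25 + 182) - (88 - 108) = 207 - 1*(-20) = 207 + 20 = 227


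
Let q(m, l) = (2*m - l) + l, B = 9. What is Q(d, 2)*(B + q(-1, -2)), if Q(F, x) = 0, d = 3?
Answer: 0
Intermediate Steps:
q(m, l) = 2*m (q(m, l) = (-l + 2*m) + l = 2*m)
Q(d, 2)*(B + q(-1, -2)) = 0*(9 + 2*(-1)) = 0*(9 - 2) = 0*7 = 0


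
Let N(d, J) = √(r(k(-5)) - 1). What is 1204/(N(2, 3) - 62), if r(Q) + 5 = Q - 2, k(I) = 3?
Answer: -74648/3849 - 1204*I*√5/3849 ≈ -19.394 - 0.69946*I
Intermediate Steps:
r(Q) = -7 + Q (r(Q) = -5 + (Q - 2) = -5 + (-2 + Q) = -7 + Q)
N(d, J) = I*√5 (N(d, J) = √((-7 + 3) - 1) = √(-4 - 1) = √(-5) = I*√5)
1204/(N(2, 3) - 62) = 1204/(I*√5 - 62) = 1204/(-62 + I*√5)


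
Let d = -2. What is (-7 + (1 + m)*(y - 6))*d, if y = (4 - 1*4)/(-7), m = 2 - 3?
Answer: 14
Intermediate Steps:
m = -1
y = 0 (y = (4 - 4)*(-1/7) = 0*(-1/7) = 0)
(-7 + (1 + m)*(y - 6))*d = (-7 + (1 - 1)*(0 - 6))*(-2) = (-7 + 0*(-6))*(-2) = (-7 + 0)*(-2) = -7*(-2) = 14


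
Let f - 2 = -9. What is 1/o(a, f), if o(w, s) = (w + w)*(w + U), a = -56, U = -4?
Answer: 1/6720 ≈ 0.00014881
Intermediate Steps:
f = -7 (f = 2 - 9 = -7)
o(w, s) = 2*w*(-4 + w) (o(w, s) = (w + w)*(w - 4) = (2*w)*(-4 + w) = 2*w*(-4 + w))
1/o(a, f) = 1/(2*(-56)*(-4 - 56)) = 1/(2*(-56)*(-60)) = 1/6720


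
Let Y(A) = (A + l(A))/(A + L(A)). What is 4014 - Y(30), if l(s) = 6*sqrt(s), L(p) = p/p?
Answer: 124404/31 - 6*sqrt(30)/31 ≈ 4012.0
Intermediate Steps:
L(p) = 1
Y(A) = (A + 6*sqrt(A))/(1 + A) (Y(A) = (A + 6*sqrt(A))/(A + 1) = (A + 6*sqrt(A))/(1 + A))
4014 - Y(30) = 4014 - (30 + 6*sqrt(30))/(1 + 30) = 4014 - (30 + 6*sqrt(30))/31 = 4014 - (30/31 + 6*sqrt(30)/31) = 4014 + (-30/31 - 6*sqrt(30)/31) = 124404/31 - 6*sqrt(30)/31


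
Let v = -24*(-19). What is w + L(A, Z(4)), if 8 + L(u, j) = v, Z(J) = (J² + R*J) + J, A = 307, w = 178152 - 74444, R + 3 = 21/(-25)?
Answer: 104156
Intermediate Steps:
R = -96/25 (R = -3 + 21/(-25) = -3 + 21*(-1/25) = -3 - 21/25 = -96/25 ≈ -3.8400)
w = 103708
v = 456
Z(J) = J² - 71*J/25 (Z(J) = (J² - 96*J/25) + J = J² - 71*J/25)
L(u, j) = 448 (L(u, j) = -8 + 456 = 448)
w + L(A, Z(4)) = 103708 + 448 = 104156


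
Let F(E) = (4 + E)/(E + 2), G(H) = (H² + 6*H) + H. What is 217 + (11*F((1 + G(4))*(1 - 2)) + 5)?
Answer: 9997/43 ≈ 232.49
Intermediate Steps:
G(H) = H² + 7*H
F(E) = (4 + E)/(2 + E)
217 + (11*F((1 + G(4))*(1 - 2)) + 5) = 217 + (11*((4 + (1 + 4*(7 + 4))*(1 - 2))/(2 + (1 + 4*(7 + 4))*(1 - 2))) + 5) = 217 + (11*((4 + (1 + 4*11)*(-1))/(2 + (1 + 4*11)*(-1))) + 5) = 217 + (11*((4 + (1 + 44)*(-1))/(2 + (1 + 44)*(-1))) + 5) = 217 + (11*((4 + 45*(-1))/(2 + 45*(-1))) + 5) = 217 + (11*((4 - 45)/(2 - 45)) + 5) = 217 + (11*(-41/(-43)) + 5) = 217 + (11*(-1/43*(-41)) + 5) = 217 + (11*(41/43) + 5) = 217 + (451/43 + 5) = 217 + 666/43 = 9997/43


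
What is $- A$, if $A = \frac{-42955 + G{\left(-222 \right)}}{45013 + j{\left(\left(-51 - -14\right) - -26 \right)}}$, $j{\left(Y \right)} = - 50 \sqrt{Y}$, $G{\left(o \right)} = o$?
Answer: $\frac{1943526301}{2026197669} + \frac{2158850 i \sqrt{11}}{2026197669} \approx 0.9592 + 0.0035338 i$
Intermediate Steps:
$A = - \frac{43177}{45013 - 50 i \sqrt{11}}$ ($A = \frac{-42955 - 222}{45013 - 50 \sqrt{\left(-51 - -14\right) - -26}} = - \frac{43177}{45013 - 50 \sqrt{\left(-51 + 14\right) + 26}} = - \frac{43177}{45013 - 50 \sqrt{-37 + 26}} = - \frac{43177}{45013 - 50 \sqrt{-11}} = - \frac{43177}{45013 - 50 i \sqrt{11}} \approx -0.9592 - 0.0035338 i$)
$- A = - (- \frac{1943526301}{2026197669} - \frac{2158850 i \sqrt{11}}{2026197669}) = \frac{1943526301}{2026197669} + \frac{2158850 i \sqrt{11}}{2026197669}$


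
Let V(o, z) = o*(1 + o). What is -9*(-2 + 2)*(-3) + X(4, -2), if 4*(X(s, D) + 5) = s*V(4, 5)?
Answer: 15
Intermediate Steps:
X(s, D) = -5 + 5*s (X(s, D) = -5 + (s*(4*(1 + 4)))/4 = -5 + (s*(4*5))/4 = -5 + (s*20)/4 = -5 + (20*s)/4 = -5 + 5*s)
-9*(-2 + 2)*(-3) + X(4, -2) = -9*(-2 + 2)*(-3) + (-5 + 5*4) = -0*(-3) + (-5 + 20) = -9*0 + 15 = 0 + 15 = 15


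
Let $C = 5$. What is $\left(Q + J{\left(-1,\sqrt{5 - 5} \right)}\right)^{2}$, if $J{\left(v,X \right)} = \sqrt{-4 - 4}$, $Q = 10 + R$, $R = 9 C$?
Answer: $3017 + 220 i \sqrt{2} \approx 3017.0 + 311.13 i$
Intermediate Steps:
$R = 45$ ($R = 9 \cdot 5 = 45$)
$Q = 55$ ($Q = 10 + 45 = 55$)
$J{\left(v,X \right)} = 2 i \sqrt{2}$ ($J{\left(v,X \right)} = \sqrt{-8} = 2 i \sqrt{2}$)
$\left(Q + J{\left(-1,\sqrt{5 - 5} \right)}\right)^{2} = \left(55 + 2 i \sqrt{2}\right)^{2}$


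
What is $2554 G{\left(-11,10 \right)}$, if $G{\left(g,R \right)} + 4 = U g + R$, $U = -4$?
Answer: $127700$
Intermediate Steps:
$G{\left(g,R \right)} = -4 + R - 4 g$ ($G{\left(g,R \right)} = -4 + \left(- 4 g + R\right) = -4 + \left(R - 4 g\right) = -4 + R - 4 g$)
$2554 G{\left(-11,10 \right)} = 2554 \left(-4 + 10 - -44\right) = 2554 \left(-4 + 10 + 44\right) = 2554 \cdot 50 = 127700$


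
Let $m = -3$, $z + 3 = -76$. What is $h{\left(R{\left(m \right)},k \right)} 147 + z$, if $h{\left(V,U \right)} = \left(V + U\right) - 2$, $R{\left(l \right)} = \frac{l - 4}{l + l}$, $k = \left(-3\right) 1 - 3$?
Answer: $- \frac{2167}{2} \approx -1083.5$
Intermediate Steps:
$z = -79$ ($z = -3 - 76 = -79$)
$k = -6$ ($k = -3 - 3 = -6$)
$R{\left(l \right)} = \frac{-4 + l}{2 l}$
$h{\left(V,U \right)} = -2 + U + V$ ($h{\left(V,U \right)} = \left(U + V\right) - 2 = -2 + U + V$)
$h{\left(R{\left(m \right)},k \right)} 147 + z = \left(-2 - 6 + \frac{-4 - 3}{2 \left(-3\right)}\right) 147 - 79 = \left(-2 - 6 + \frac{1}{2} \left(- \frac{1}{3}\right) \left(-7\right)\right) 147 - 79 = \left(-2 - 6 + \frac{7}{6}\right) 147 - 79 = \left(- \frac{41}{6}\right) 147 - 79 = - \frac{2009}{2} - 79 = - \frac{2167}{2}$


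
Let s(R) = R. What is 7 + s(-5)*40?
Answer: -193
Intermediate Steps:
7 + s(-5)*40 = 7 - 5*40 = 7 - 200 = -193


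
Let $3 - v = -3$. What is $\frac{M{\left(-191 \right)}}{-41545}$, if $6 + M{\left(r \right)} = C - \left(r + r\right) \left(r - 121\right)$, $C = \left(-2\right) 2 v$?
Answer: $\frac{119214}{41545} \approx 2.8695$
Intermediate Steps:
$v = 6$ ($v = 3 - -3 = 3 + 3 = 6$)
$C = -24$ ($C = \left(-2\right) 2 \cdot 6 = \left(-4\right) 6 = -24$)
$M{\left(r \right)} = -30 - 2 r \left(-121 + r\right)$ ($M{\left(r \right)} = -6 - \left(24 + \left(r + r\right) \left(r - 121\right)\right) = -6 - \left(24 + 2 r \left(-121 + r\right)\right) = -30 - 2 r \left(-121 + r\right)$)
$\frac{M{\left(-191 \right)}}{-41545} = \frac{-30 - 2 \left(-191\right)^{2} + 242 \left(-191\right)}{-41545} = \left(-30 - 72962 - 46222\right) \left(- \frac{1}{41545}\right) = \left(-119214\right) \left(- \frac{1}{41545}\right) = \frac{119214}{41545}$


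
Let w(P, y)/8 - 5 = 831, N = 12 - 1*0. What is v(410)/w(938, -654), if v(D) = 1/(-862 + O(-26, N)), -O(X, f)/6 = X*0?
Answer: -1/5765056 ≈ -1.7346e-7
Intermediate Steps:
N = 12 (N = 12 + 0 = 12)
w(P, y) = 6688 (w(P, y) = 40 + 8*831 = 40 + 6648 = 6688)
O(X, f) = 0 (O(X, f) = -6*X*0 = -6*0 = 0)
v(D) = -1/862 (v(D) = 1/(-862 + 0) = 1/(-862) = -1/862)
v(410)/w(938, -654) = -1/862/6688 = -1/862*1/6688 = -1/5765056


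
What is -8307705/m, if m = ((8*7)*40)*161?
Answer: -33909/1472 ≈ -23.036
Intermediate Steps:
m = 360640 (m = (56*40)*161 = 2240*161 = 360640)
-8307705/m = -8307705/360640 = -8307705*1/360640 = -33909/1472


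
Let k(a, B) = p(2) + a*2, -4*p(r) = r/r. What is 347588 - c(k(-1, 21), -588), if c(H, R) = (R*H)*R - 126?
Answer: 1125638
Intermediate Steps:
p(r) = -¼ (p(r) = -r/(4*r) = -¼*1 = -¼)
k(a, B) = -¼ + 2*a (k(a, B) = -¼ + a*2 = -¼ + 2*a)
c(H, R) = -126 + H*R² (c(H, R) = (H*R)*R - 126 = H*R² - 126 = -126 + H*R²)
347588 - c(k(-1, 21), -588) = 347588 - (-126 + (-¼ + 2*(-1))*(-588)²) = 347588 - (-126 + (-¼ - 2)*345744) = 347588 - (-126 - 9/4*345744) = 347588 - (-126 - 777924) = 347588 - 1*(-778050) = 347588 + 778050 = 1125638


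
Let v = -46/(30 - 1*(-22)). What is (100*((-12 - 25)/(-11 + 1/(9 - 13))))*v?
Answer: -34040/117 ≈ -290.94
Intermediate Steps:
v = -23/26 (v = -46/(30 + 22) = -46/52 = -46*1/52 = -23/26 ≈ -0.88461)
(100*((-12 - 25)/(-11 + 1/(9 - 13))))*v = (100*((-12 - 25)/(-11 + 1/(9 - 13))))*(-23/26) = (100*(-37/(-11 + 1/(-4))))*(-23/26) = (100*(-37/(-11 - 1/4)))*(-23/26) = (100*(-37/(-45/4)))*(-23/26) = (100*(-37*(-4/45)))*(-23/26) = (100*(148/45))*(-23/26) = (2960/9)*(-23/26) = -34040/117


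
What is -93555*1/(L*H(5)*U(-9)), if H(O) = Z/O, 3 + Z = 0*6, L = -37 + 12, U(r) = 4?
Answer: -6237/4 ≈ -1559.3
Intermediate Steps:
L = -25
Z = -3 (Z = -3 + 0*6 = -3 + 0 = -3)
H(O) = -3/O
-93555*1/(L*H(5)*U(-9)) = -93555/((-25*4)*(-3/5)) = -93555/((-(-300)/5)) = -93555/((-100*(-3/5))) = -93555/60 = -93555*1/60 = -6237/4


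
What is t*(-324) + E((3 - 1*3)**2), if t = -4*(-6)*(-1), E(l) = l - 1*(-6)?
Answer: 7782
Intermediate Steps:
E(l) = 6 + l (E(l) = l + 6 = 6 + l)
t = -24 (t = 24*(-1) = -24)
t*(-324) + E((3 - 1*3)**2) = -24*(-324) + (6 + (3 - 1*3)**2) = 7776 + (6 + (3 - 3)**2) = 7776 + (6 + 0**2) = 7776 + (6 + 0) = 7776 + 6 = 7782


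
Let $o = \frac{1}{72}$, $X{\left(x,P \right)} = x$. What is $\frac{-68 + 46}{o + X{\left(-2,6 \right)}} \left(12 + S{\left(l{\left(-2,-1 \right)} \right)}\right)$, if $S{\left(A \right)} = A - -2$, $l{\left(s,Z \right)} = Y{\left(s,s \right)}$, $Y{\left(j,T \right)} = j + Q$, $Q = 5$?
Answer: $\frac{2448}{13} \approx 188.31$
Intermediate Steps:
$Y{\left(j,T \right)} = 5 + j$ ($Y{\left(j,T \right)} = j + 5 = 5 + j$)
$l{\left(s,Z \right)} = 5 + s$
$o = \frac{1}{72} \approx 0.013889$
$S{\left(A \right)} = 2 + A$ ($S{\left(A \right)} = A + 2 = 2 + A$)
$\frac{-68 + 46}{o + X{\left(-2,6 \right)}} \left(12 + S{\left(l{\left(-2,-1 \right)} \right)}\right) = \frac{-68 + 46}{\frac{1}{72} - 2} \left(12 + \left(2 + \left(5 - 2\right)\right)\right) = - \frac{22}{- \frac{143}{72}} \left(12 + \left(2 + 3\right)\right) = \left(-22\right) \left(- \frac{72}{143}\right) \left(12 + 5\right) = \frac{144}{13} \cdot 17 = \frac{2448}{13}$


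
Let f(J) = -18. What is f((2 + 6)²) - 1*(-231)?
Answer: 213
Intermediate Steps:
f((2 + 6)²) - 1*(-231) = -18 - 1*(-231) = -18 + 231 = 213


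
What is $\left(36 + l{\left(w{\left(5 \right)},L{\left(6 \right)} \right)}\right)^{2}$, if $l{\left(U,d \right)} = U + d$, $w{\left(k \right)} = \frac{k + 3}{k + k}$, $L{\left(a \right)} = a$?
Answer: $\frac{45796}{25} \approx 1831.8$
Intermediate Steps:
$w{\left(k \right)} = \frac{3 + k}{2 k}$
$\left(36 + l{\left(w{\left(5 \right)},L{\left(6 \right)} \right)}\right)^{2} = \left(36 + \left(\frac{3 + 5}{2 \cdot 5} + 6\right)\right)^{2} = \left(36 + \left(\frac{1}{2} \cdot \frac{1}{5} \cdot 8 + 6\right)\right)^{2} = \left(36 + \left(\frac{4}{5} + 6\right)\right)^{2} = \left(36 + \frac{34}{5}\right)^{2} = \left(\frac{214}{5}\right)^{2} = \frac{45796}{25}$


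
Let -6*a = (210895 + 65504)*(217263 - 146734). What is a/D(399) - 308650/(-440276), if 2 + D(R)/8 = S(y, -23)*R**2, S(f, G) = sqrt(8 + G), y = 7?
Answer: 235396876001135333/334763307152282488 + 1034495796482757*I*sqrt(15)/6082790016304 ≈ 0.70317 + 658.68*I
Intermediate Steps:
a = -6498048357/2 (a = -(210895 + 65504)*(217263 - 146734)/6 = -92133*70529/2 = -1/6*19494145071 = -6498048357/2 ≈ -3.2490e+9)
D(R) = -16 + 8*I*sqrt(15)*R**2 (D(R) = -16 + 8*(sqrt(8 - 23)*R**2) = -16 + 8*(sqrt(-15)*R**2) = -16 + 8*((I*sqrt(15))*R**2) = -16 + 8*(I*sqrt(15)*R**2) = -16 + 8*I*sqrt(15)*R**2)
a/D(399) - 308650/(-440276) = -6498048357/(2*(-16 + 8*I*sqrt(15)*399**2)) - 308650/(-440276) = -6498048357/(2*(-16 + 8*I*sqrt(15)*159201)) - 308650*(-1/440276) = -6498048357/(2*(-16 + 1273608*I*sqrt(15))) + 154325/220138 = 154325/220138 - 6498048357/(2*(-16 + 1273608*I*sqrt(15)))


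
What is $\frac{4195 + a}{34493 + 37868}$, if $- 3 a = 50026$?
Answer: $- \frac{37441}{217083} \approx -0.17247$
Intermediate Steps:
$a = - \frac{50026}{3}$ ($a = \left(- \frac{1}{3}\right) 50026 = - \frac{50026}{3} \approx -16675.0$)
$\frac{4195 + a}{34493 + 37868} = \frac{4195 - \frac{50026}{3}}{34493 + 37868} = - \frac{37441}{3 \cdot 72361} = \left(- \frac{37441}{3}\right) \frac{1}{72361} = - \frac{37441}{217083}$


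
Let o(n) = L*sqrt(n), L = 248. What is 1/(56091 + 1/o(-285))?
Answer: 983198946240/55148612093547841 + 248*I*sqrt(285)/55148612093547841 ≈ 1.7828e-5 + 7.5917e-14*I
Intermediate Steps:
o(n) = 248*sqrt(n)
1/(56091 + 1/o(-285)) = 1/(56091 + 1/(248*sqrt(-285))) = 1/(56091 + 1/(248*(I*sqrt(285)))) = 1/(56091 + 1/(248*I*sqrt(285))) = 1/(56091 - I*sqrt(285)/70680)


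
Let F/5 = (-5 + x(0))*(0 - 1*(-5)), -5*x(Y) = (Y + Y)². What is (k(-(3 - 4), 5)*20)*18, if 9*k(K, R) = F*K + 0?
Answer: -5000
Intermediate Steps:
x(Y) = -4*Y²/5 (x(Y) = -(Y + Y)²/5 = -4*Y²/5)
F = -125 (F = 5*((-5 - ⅘*0²)*(0 - 1*(-5))) = 5*((-5 - ⅘*0)*(0 + 5)) = 5*((-5 + 0)*5) = 5*(-5*5) = 5*(-25) = -125)
k(K, R) = -125*K/9 (k(K, R) = (-125*K + 0)/9 = (-125*K)/9 = -125*K/9)
(k(-(3 - 4), 5)*20)*18 = (-(-125)*(3 - 4)/9*20)*18 = (-(-125)*(-1)/9*20)*18 = (-125/9*1*20)*18 = -125/9*20*18 = -2500/9*18 = -5000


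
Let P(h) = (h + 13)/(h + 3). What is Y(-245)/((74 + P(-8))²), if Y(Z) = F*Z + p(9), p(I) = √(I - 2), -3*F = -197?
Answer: -48265/15987 + √7/5329 ≈ -3.0185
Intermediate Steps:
F = 197/3 (F = -⅓*(-197) = 197/3 ≈ 65.667)
p(I) = √(-2 + I)
P(h) = (13 + h)/(3 + h)
Y(Z) = √7 + 197*Z/3 (Y(Z) = 197*Z/3 + √(-2 + 9) = 197*Z/3 + √7 = √7 + 197*Z/3)
Y(-245)/((74 + P(-8))²) = (√7 + (197/3)*(-245))/((74 + (13 - 8)/(3 - 8))²) = (√7 - 48265/3)/((74 + 5/(-5))²) = (-48265/3 + √7)/((74 - ⅕*5)²) = (-48265/3 + √7)/((74 - 1)²) = (-48265/3 + √7)/(73²) = (-48265/3 + √7)/5329 = (-48265/3 + √7)*(1/5329) = -48265/15987 + √7/5329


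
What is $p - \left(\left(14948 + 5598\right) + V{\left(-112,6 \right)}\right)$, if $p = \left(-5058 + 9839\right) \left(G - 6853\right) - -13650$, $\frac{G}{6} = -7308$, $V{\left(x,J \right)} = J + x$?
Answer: $-242408271$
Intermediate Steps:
$G = -43848$ ($G = 6 \left(-7308\right) = -43848$)
$p = -242387831$ ($p = \left(-5058 + 9839\right) \left(-43848 - 6853\right) - -13650 = 4781 \left(-50701\right) + 13650 = -242401481 + 13650 = -242387831$)
$p - \left(\left(14948 + 5598\right) + V{\left(-112,6 \right)}\right) = -242387831 - \left(\left(14948 + 5598\right) + \left(6 - 112\right)\right) = -242387831 - \left(20546 - 106\right) = -242387831 - 20440 = -242408271$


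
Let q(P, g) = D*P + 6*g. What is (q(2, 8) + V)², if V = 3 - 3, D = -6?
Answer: 1296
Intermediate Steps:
V = 0
q(P, g) = -6*P + 6*g
(q(2, 8) + V)² = ((-6*2 + 6*8) + 0)² = ((-12 + 48) + 0)² = (36 + 0)² = 36² = 1296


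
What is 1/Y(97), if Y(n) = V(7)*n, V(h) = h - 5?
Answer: 1/194 ≈ 0.0051546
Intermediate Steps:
V(h) = -5 + h
Y(n) = 2*n (Y(n) = (-5 + 7)*n = 2*n)
1/Y(97) = 1/(2*97) = 1/194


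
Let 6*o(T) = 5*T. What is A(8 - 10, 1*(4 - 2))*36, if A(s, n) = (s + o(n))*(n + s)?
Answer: 0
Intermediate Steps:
o(T) = 5*T/6 (o(T) = (5*T)/6 = 5*T/6)
A(s, n) = (n + s)*(s + 5*n/6) (A(s, n) = (s + 5*n/6)*(n + s) = (n + s)*(s + 5*n/6))
A(8 - 10, 1*(4 - 2))*36 = ((8 - 10)² + 5*(1*(4 - 2))²/6 + 11*(1*(4 - 2))*(8 - 10)/6)*36 = ((-2)² + 5*(1*2)²/6 + (11/6)*(1*2)*(-2))*36 = (4 + (⅚)*2² + (11/6)*2*(-2))*36 = (4 + (⅚)*4 - 22/3)*36 = (4 + 10/3 - 22/3)*36 = 0*36 = 0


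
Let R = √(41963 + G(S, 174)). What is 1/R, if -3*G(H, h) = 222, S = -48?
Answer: √41889/41889 ≈ 0.0048860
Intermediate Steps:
G(H, h) = -74 (G(H, h) = -⅓*222 = -74)
R = √41889 (R = √(41963 - 74) = √41889 ≈ 204.67)
1/R = 1/(√41889) = √41889/41889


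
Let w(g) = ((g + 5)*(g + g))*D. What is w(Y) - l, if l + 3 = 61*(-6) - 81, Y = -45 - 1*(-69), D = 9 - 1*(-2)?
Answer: 15762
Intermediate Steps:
D = 11 (D = 9 + 2 = 11)
Y = 24 (Y = -45 + 69 = 24)
w(g) = 22*g*(5 + g) (w(g) = ((g + 5)*(g + g))*11 = ((5 + g)*(2*g))*11 = (2*g*(5 + g))*11 = 22*g*(5 + g))
l = -450 (l = -3 + (61*(-6) - 81) = -3 + (-366 - 81) = -3 - 447 = -450)
w(Y) - l = 22*24*(5 + 24) - 1*(-450) = 22*24*29 + 450 = 15312 + 450 = 15762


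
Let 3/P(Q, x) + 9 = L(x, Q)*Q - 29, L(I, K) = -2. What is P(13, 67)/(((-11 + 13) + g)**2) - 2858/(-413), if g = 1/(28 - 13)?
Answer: 175499657/25401152 ≈ 6.9091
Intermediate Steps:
P(Q, x) = 3/(-38 - 2*Q) (P(Q, x) = 3/(-9 + (-2*Q - 29)) = 3/(-9 + (-29 - 2*Q)) = 3/(-38 - 2*Q))
g = 1/15 ≈ 0.066667
P(13, 67)/(((-11 + 13) + g)**2) - 2858/(-413) = (3/(2*(-19 - 1*13)))/(((-11 + 13) + 1/15)**2) - 2858/(-413) = (3/(2*(-19 - 13)))/((2 + 1/15)**2) - 2858*(-1/413) = ((3/2)/(-32))/((31/15)**2) + 2858/413 = ((3/2)*(-1/32))/(961/225) + 2858/413 = -3/64*225/961 + 2858/413 = -675/61504 + 2858/413 = 175499657/25401152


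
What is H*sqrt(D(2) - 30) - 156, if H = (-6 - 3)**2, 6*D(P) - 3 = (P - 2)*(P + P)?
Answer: -156 + 81*I*sqrt(118)/2 ≈ -156.0 + 439.94*I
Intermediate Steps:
D(P) = 1/2 + P*(-2 + P)/3 (D(P) = 1/2 + ((P - 2)*(P + P))/6 = 1/2 + ((-2 + P)*(2*P))/6 = 1/2 + (2*P*(-2 + P))/6 = 1/2 + P*(-2 + P)/3)
H = 81 (H = (-9)**2 = 81)
H*sqrt(D(2) - 30) - 156 = 81*sqrt((1/2 - 2/3*2 + (1/3)*2**2) - 30) - 156 = 81*sqrt((1/2 - 4/3 + (1/3)*4) - 30) - 156 = 81*sqrt((1/2 - 4/3 + 4/3) - 30) - 156 = 81*sqrt(1/2 - 30) - 156 = 81*sqrt(-59/2) - 156 = 81*(I*sqrt(118)/2) - 156 = 81*I*sqrt(118)/2 - 156 = -156 + 81*I*sqrt(118)/2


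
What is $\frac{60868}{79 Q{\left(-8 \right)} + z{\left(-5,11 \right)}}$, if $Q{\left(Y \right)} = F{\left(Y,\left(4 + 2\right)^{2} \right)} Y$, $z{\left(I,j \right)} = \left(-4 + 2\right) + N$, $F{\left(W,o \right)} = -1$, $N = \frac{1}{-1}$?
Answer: $\frac{60868}{629} \approx 96.77$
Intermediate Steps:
$N = -1$
$z{\left(I,j \right)} = -3$ ($z{\left(I,j \right)} = \left(-4 + 2\right) - 1 = -2 - 1 = -3$)
$Q{\left(Y \right)} = - Y$
$\frac{60868}{79 Q{\left(-8 \right)} + z{\left(-5,11 \right)}} = \frac{60868}{79 \left(\left(-1\right) \left(-8\right)\right) - 3} = \frac{60868}{79 \cdot 8 - 3} = \frac{60868}{632 - 3} = \frac{60868}{629}$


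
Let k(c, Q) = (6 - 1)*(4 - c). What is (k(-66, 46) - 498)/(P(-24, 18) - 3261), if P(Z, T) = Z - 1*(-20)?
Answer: 148/3265 ≈ 0.045329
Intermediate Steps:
P(Z, T) = 20 + Z (P(Z, T) = Z + 20 = 20 + Z)
k(c, Q) = 20 - 5*c (k(c, Q) = 5*(4 - c) = 20 - 5*c)
(k(-66, 46) - 498)/(P(-24, 18) - 3261) = ((20 - 5*(-66)) - 498)/((20 - 24) - 3261) = ((20 + 330) - 498)/(-4 - 3261) = (350 - 498)/(-3265) = -148*(-1/3265) = 148/3265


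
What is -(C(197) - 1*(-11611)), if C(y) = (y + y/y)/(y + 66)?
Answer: -3053891/263 ≈ -11612.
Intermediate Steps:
C(y) = (1 + y)/(66 + y) (C(y) = (y + 1)/(66 + y) = (1 + y)/(66 + y))
-(C(197) - 1*(-11611)) = -((1 + 197)/(66 + 197) - 1*(-11611)) = -(198/263 + 11611) = -1*3053891/263 = -3053891/263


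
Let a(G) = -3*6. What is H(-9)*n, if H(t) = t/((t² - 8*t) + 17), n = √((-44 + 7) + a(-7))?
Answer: -9*I*√55/170 ≈ -0.39262*I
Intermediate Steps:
a(G) = -18
n = I*√55 (n = √((-44 + 7) - 18) = √(-37 - 18) = √(-55) = I*√55 ≈ 7.4162*I)
H(t) = t/(17 + t² - 8*t)
H(-9)*n = (-9/(17 + (-9)² - 8*(-9)))*(I*√55) = (-9/(17 + 81 + 72))*(I*√55) = (-9/170)*(I*√55) = (-9*1/170)*(I*√55) = -9*I*√55/170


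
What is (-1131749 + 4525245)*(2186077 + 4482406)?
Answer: 22629470386568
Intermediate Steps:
(-1131749 + 4525245)*(2186077 + 4482406) = 3393496*6668483 = 22629470386568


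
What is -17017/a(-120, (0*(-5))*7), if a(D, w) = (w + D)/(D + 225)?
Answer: 119119/8 ≈ 14890.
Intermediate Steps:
a(D, w) = (D + w)/(225 + D)
-17017/a(-120, (0*(-5))*7) = -17017*(225 - 120)/(-120 + (0*(-5))*7) = -17017*105/(-120 + 0*7) = -17017*105/(-120 + 0) = -17017/((1/105)*(-120)) = -17017/(-8/7) = -17017*(-7/8) = 119119/8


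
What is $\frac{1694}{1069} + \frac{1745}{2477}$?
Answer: $\frac{6061443}{2647913} \approx 2.2891$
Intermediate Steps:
$\frac{1694}{1069} + \frac{1745}{2477} = \frac{6061443}{2647913}$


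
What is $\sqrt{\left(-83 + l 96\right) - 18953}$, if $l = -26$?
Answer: $2 i \sqrt{5383} \approx 146.74 i$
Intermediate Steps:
$\sqrt{\left(-83 + l 96\right) - 18953} = \sqrt{\left(-83 - 2496\right) - 18953} = \sqrt{-2579 - 18953} = \sqrt{-21532} = 2 i \sqrt{5383}$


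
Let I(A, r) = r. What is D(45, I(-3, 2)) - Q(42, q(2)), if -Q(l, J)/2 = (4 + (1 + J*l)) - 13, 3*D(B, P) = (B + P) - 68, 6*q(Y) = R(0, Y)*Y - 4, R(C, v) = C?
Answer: -79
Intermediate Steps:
q(Y) = -⅔ (q(Y) = (0*Y - 4)/6 = (0 - 4)/6 = (⅙)*(-4) = -⅔)
D(B, P) = -68/3 + B/3 + P/3 (D(B, P) = ((B + P) - 68)/3 = (-68 + B + P)/3 = -68/3 + B/3 + P/3)
Q(l, J) = 16 - 2*J*l (Q(l, J) = -2*((4 + (1 + J*l)) - 13) = -2*((5 + J*l) - 13) = -2*(-8 + J*l) = 16 - 2*J*l)
D(45, I(-3, 2)) - Q(42, q(2)) = (-68/3 + (⅓)*45 + (⅓)*2) - (16 - 2*(-⅔)*42) = (-68/3 + 15 + ⅔) - (16 + 56) = -7 - 1*72 = -7 - 72 = -79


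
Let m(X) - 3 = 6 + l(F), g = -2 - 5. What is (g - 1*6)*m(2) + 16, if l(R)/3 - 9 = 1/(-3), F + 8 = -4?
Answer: -439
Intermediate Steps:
g = -7
F = -12 (F = -8 - 4 = -12)
l(R) = 26 (l(R) = 27 + 3/(-3) = 27 + 3*(-1/3) = 27 - 1 = 26)
m(X) = 35 (m(X) = 3 + (6 + 26) = 3 + 32 = 35)
(g - 1*6)*m(2) + 16 = (-7 - 1*6)*35 + 16 = (-7 - 6)*35 + 16 = -13*35 + 16 = -455 + 16 = -439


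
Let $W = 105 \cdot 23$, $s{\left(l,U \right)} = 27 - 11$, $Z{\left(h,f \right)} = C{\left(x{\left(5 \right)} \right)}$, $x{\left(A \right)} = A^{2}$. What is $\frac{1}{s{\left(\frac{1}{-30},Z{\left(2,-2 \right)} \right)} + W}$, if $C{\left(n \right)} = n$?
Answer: $\frac{1}{2431} \approx 0.00041135$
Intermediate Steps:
$Z{\left(h,f \right)} = 25$ ($Z{\left(h,f \right)} = 5^{2} = 25$)
$s{\left(l,U \right)} = 16$
$W = 2415$
$\frac{1}{s{\left(\frac{1}{-30},Z{\left(2,-2 \right)} \right)} + W} = \frac{1}{16 + 2415} = \frac{1}{2431}$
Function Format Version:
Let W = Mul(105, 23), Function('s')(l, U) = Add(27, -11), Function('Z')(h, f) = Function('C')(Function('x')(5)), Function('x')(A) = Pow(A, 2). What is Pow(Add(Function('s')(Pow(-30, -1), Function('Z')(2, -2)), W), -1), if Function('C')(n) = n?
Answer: Rational(1, 2431) ≈ 0.00041135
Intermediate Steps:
Function('Z')(h, f) = 25 (Function('Z')(h, f) = Pow(5, 2) = 25)
Function('s')(l, U) = 16
W = 2415
Pow(Add(Function('s')(Pow(-30, -1), Function('Z')(2, -2)), W), -1) = Pow(Add(16, 2415), -1) = Pow(2431, -1) = Rational(1, 2431)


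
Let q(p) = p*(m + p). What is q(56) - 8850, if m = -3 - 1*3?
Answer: -6050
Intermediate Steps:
m = -6 (m = -3 - 3 = -6)
q(p) = p*(-6 + p)
q(56) - 8850 = 56*(-6 + 56) - 8850 = 56*50 - 8850 = 2800 - 8850 = -6050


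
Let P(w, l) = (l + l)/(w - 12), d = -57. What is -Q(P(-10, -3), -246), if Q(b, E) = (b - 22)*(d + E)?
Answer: -72417/11 ≈ -6583.4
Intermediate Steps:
P(w, l) = 2*l/(-12 + w) (P(w, l) = (2*l)/(-12 + w) = 2*l/(-12 + w))
Q(b, E) = (-57 + E)*(-22 + b) (Q(b, E) = (b - 22)*(-57 + E) = (-22 + b)*(-57 + E) = (-57 + E)*(-22 + b))
-Q(P(-10, -3), -246) = -(1254 - 114*(-3)/(-12 - 10) - 22*(-246) - 492*(-3)/(-12 - 10)) = -(1254 - 114*(-3)/(-22) + 5412 - 492*(-3)/(-22)) = -(1254 - 114*(-3)*(-1)/22 + 5412 - 492*(-3)*(-1)/22) = -(1254 - 57*3/11 + 5412 - 246*3/11) = -(1254 - 171/11 + 5412 - 738/11) = -1*72417/11 = -72417/11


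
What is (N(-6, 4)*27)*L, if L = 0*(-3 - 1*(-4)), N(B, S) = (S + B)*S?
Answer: 0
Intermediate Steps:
N(B, S) = S*(B + S) (N(B, S) = (B + S)*S = S*(B + S))
L = 0 (L = 0*(-3 + 4) = 0*1 = 0)
(N(-6, 4)*27)*L = ((4*(-6 + 4))*27)*0 = ((4*(-2))*27)*0 = -8*27*0 = -216*0 = 0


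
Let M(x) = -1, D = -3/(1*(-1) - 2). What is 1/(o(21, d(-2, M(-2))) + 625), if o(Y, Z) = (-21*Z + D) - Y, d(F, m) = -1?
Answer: 1/626 ≈ 0.0015974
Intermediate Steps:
D = 1 (D = -3/(-1 - 2) = -3/(-3) = -3*(-⅓) = 1)
o(Y, Z) = 1 - Y - 21*Z (o(Y, Z) = (-21*Z + 1) - Y = (1 - 21*Z) - Y = 1 - Y - 21*Z)
1/(o(21, d(-2, M(-2))) + 625) = 1/((1 - 1*21 - 21*(-1)) + 625) = 1/((1 - 21 + 21) + 625) = 1/(1 + 625) = 1/626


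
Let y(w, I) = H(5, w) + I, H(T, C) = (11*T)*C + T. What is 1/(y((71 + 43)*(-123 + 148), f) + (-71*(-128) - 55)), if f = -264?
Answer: 1/165524 ≈ 6.0414e-6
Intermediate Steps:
H(T, C) = T + 11*C*T (H(T, C) = 11*C*T + T = T + 11*C*T)
y(w, I) = 5 + I + 55*w (y(w, I) = 5*(1 + 11*w) + I = (5 + 55*w) + I = 5 + I + 55*w)
1/(y((71 + 43)*(-123 + 148), f) + (-71*(-128) - 55)) = 1/((5 - 264 + 55*((71 + 43)*(-123 + 148))) + (-71*(-128) - 55)) = 1/((5 - 264 + 55*(114*25)) + (9088 - 55)) = 1/((5 - 264 + 55*2850) + 9033) = 1/((5 - 264 + 156750) + 9033) = 1/(156491 + 9033) = 1/165524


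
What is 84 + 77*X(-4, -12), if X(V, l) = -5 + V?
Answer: -609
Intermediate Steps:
84 + 77*X(-4, -12) = 84 + 77*(-5 - 4) = 84 + 77*(-9) = 84 - 693 = -609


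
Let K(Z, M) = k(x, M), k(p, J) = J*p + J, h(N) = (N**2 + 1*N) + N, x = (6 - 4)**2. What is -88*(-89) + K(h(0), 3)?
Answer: 7847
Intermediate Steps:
x = 4 (x = 2**2 = 4)
h(N) = N**2 + 2*N (h(N) = (N**2 + N) + N = (N + N**2) + N = N**2 + 2*N)
k(p, J) = J + J*p
K(Z, M) = 5*M (K(Z, M) = M*(1 + 4) = M*5 = 5*M)
-88*(-89) + K(h(0), 3) = -88*(-89) + 5*3 = 7832 + 15 = 7847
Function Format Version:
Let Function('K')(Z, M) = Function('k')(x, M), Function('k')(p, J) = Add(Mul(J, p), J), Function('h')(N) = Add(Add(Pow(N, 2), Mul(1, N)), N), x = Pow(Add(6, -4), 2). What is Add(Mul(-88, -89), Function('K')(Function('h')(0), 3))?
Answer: 7847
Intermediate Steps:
x = 4 (x = Pow(2, 2) = 4)
Function('h')(N) = Add(Pow(N, 2), Mul(2, N)) (Function('h')(N) = Add(Add(Pow(N, 2), N), N) = Add(Add(N, Pow(N, 2)), N) = Add(Pow(N, 2), Mul(2, N)))
Function('k')(p, J) = Add(J, Mul(J, p))
Function('K')(Z, M) = Mul(5, M) (Function('K')(Z, M) = Mul(M, Add(1, 4)) = Mul(M, 5) = Mul(5, M))
Add(Mul(-88, -89), Function('K')(Function('h')(0), 3)) = Add(Mul(-88, -89), Mul(5, 3)) = Add(7832, 15) = 7847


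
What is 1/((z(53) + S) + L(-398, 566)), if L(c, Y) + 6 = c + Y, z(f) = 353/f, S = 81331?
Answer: 53/4319482 ≈ 1.2270e-5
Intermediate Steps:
L(c, Y) = -6 + Y + c (L(c, Y) = -6 + (c + Y) = -6 + (Y + c) = -6 + Y + c)
1/((z(53) + S) + L(-398, 566)) = 1/((353/53 + 81331) + (-6 + 566 - 398)) = 1/((353*(1/53) + 81331) + 162) = 1/((353/53 + 81331) + 162) = 1/(4310896/53 + 162) = 1/(4319482/53) = 53/4319482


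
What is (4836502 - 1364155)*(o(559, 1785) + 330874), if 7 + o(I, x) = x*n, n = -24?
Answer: 1000129689369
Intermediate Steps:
o(I, x) = -7 - 24*x (o(I, x) = -7 + x*(-24) = -7 - 24*x)
(4836502 - 1364155)*(o(559, 1785) + 330874) = (4836502 - 1364155)*((-7 - 24*1785) + 330874) = 3472347*((-7 - 42840) + 330874) = 3472347*(-42847 + 330874) = 3472347*288027 = 1000129689369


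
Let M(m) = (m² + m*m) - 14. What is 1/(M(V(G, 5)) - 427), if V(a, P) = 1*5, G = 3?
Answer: -1/391 ≈ -0.0025575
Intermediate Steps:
V(a, P) = 5
M(m) = -14 + 2*m² (M(m) = (m² + m²) - 14 = 2*m² - 14 = -14 + 2*m²)
1/(M(V(G, 5)) - 427) = 1/((-14 + 2*5²) - 427) = 1/((-14 + 2*25) - 427) = 1/((-14 + 50) - 427) = 1/(36 - 427) = 1/(-391) = -1/391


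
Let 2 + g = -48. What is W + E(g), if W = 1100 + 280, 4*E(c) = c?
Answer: 2735/2 ≈ 1367.5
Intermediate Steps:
g = -50 (g = -2 - 48 = -50)
E(c) = c/4
W = 1380
W + E(g) = 1380 + (¼)*(-50) = 1380 - 25/2 = 2735/2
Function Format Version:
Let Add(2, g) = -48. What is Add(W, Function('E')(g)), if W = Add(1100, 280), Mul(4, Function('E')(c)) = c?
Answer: Rational(2735, 2) ≈ 1367.5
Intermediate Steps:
g = -50 (g = Add(-2, -48) = -50)
Function('E')(c) = Mul(Rational(1, 4), c)
W = 1380
Add(W, Function('E')(g)) = Add(1380, Mul(Rational(1, 4), -50)) = Add(1380, Rational(-25, 2)) = Rational(2735, 2)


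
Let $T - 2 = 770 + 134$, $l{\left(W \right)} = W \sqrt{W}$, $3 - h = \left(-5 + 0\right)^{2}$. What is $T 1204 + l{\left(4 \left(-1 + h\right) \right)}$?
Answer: $1090824 - 184 i \sqrt{23} \approx 1.0908 \cdot 10^{6} - 882.43 i$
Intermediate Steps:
$h = -22$ ($h = 3 - \left(-5 + 0\right)^{2} = 3 - \left(-5\right)^{2} = 3 - 25 = -22$)
$l{\left(W \right)} = W^{\frac{3}{2}}$
$T = 906$ ($T = 2 + \left(770 + 134\right) = 2 + 904 = 906$)
$T 1204 + l{\left(4 \left(-1 + h\right) \right)} = 906 \cdot 1204 + \left(4 \left(-1 - 22\right)\right)^{\frac{3}{2}} = 1090824 + \left(4 \left(-23\right)\right)^{\frac{3}{2}} = 1090824 + \left(-92\right)^{\frac{3}{2}} = 1090824 - 184 i \sqrt{23}$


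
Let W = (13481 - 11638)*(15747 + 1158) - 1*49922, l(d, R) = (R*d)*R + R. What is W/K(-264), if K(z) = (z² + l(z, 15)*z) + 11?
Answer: 31105993/15747347 ≈ 1.9753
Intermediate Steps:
l(d, R) = R + d*R² (l(d, R) = d*R² + R = R + d*R²)
W = 31105993 (W = 1843*16905 - 49922 = 31155915 - 49922 = 31105993)
K(z) = 11 + z² + z*(15 + 225*z) (K(z) = (z² + (15*(1 + 15*z))*z) + 11 = (z² + (15 + 225*z)*z) + 11 = (z² + z*(15 + 225*z)) + 11 = 11 + z² + z*(15 + 225*z))
W/K(-264) = 31105993/(11 + 15*(-264) + 226*(-264)²) = 31105993/(11 - 3960 + 226*69696) = 31105993/(11 - 3960 + 15751296) = 31105993/15747347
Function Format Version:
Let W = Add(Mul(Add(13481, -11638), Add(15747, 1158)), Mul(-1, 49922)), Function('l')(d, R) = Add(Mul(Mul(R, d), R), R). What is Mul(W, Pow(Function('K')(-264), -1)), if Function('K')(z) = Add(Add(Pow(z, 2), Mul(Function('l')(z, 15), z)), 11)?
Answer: Rational(31105993, 15747347) ≈ 1.9753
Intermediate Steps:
Function('l')(d, R) = Add(R, Mul(d, Pow(R, 2))) (Function('l')(d, R) = Add(Mul(d, Pow(R, 2)), R) = Add(R, Mul(d, Pow(R, 2))))
W = 31105993 (W = Add(Mul(1843, 16905), -49922) = Add(31155915, -49922) = 31105993)
Function('K')(z) = Add(11, Pow(z, 2), Mul(z, Add(15, Mul(225, z)))) (Function('K')(z) = Add(Add(Pow(z, 2), Mul(Mul(15, Add(1, Mul(15, z))), z)), 11) = Add(Add(Pow(z, 2), Mul(Add(15, Mul(225, z)), z)), 11) = Add(Add(Pow(z, 2), Mul(z, Add(15, Mul(225, z)))), 11) = Add(11, Pow(z, 2), Mul(z, Add(15, Mul(225, z)))))
Mul(W, Pow(Function('K')(-264), -1)) = Mul(31105993, Pow(Add(11, Mul(15, -264), Mul(226, Pow(-264, 2))), -1)) = Mul(31105993, Pow(Add(11, -3960, Mul(226, 69696)), -1)) = Mul(31105993, Pow(Add(11, -3960, 15751296), -1)) = Mul(31105993, Pow(15747347, -1)) = Mul(31105993, Rational(1, 15747347)) = Rational(31105993, 15747347)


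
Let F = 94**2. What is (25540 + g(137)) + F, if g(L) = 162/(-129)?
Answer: 1478114/43 ≈ 34375.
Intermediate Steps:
g(L) = -54/43 (g(L) = 162*(-1/129) = -54/43)
F = 8836
(25540 + g(137)) + F = (25540 - 54/43) + 8836 = 1098166/43 + 8836 = 1478114/43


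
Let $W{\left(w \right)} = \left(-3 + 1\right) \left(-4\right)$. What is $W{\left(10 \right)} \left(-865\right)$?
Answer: $-6920$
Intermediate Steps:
$W{\left(w \right)} = 8$ ($W{\left(w \right)} = \left(-2\right) \left(-4\right) = 8$)
$W{\left(10 \right)} \left(-865\right) = 8 \left(-865\right) = -6920$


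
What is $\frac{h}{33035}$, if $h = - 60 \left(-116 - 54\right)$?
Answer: $\frac{2040}{6607} \approx 0.30876$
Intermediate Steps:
$h = 10200$ ($h = \left(-60\right) \left(-170\right) = 10200$)
$\frac{h}{33035} = \frac{10200}{33035} = 10200 \cdot \frac{1}{33035} = \frac{2040}{6607}$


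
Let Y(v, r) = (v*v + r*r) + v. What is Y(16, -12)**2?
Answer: 173056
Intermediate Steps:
Y(v, r) = v + r**2 + v**2 (Y(v, r) = (v**2 + r**2) + v = (r**2 + v**2) + v = v + r**2 + v**2)
Y(16, -12)**2 = (16 + (-12)**2 + 16**2)**2 = (16 + 144 + 256)**2 = 416**2 = 173056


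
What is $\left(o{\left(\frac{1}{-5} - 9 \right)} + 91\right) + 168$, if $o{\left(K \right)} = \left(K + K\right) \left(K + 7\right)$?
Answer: $\frac{7487}{25} \approx 299.48$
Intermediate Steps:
$o{\left(K \right)} = 2 K \left(7 + K\right)$
$\left(o{\left(\frac{1}{-5} - 9 \right)} + 91\right) + 168 = \left(2 \left(\frac{1}{-5} - 9\right) \left(7 - \left(9 - \frac{1}{-5}\right)\right) + 91\right) + 168 = \left(2 \left(- \frac{1}{5} - 9\right) \left(7 - \frac{46}{5}\right) + 91\right) + 168 = \left(2 \left(- \frac{46}{5}\right) \left(7 - \frac{46}{5}\right) + 91\right) + 168 = \left(2 \left(- \frac{46}{5}\right) \left(- \frac{11}{5}\right) + 91\right) + 168 = \left(\frac{1012}{25} + 91\right) + 168 = \frac{3287}{25} + 168 = \frac{7487}{25}$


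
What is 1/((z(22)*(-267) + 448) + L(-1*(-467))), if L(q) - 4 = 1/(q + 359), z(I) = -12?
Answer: 826/3019857 ≈ 0.00027352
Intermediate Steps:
L(q) = 4 + 1/(359 + q) (L(q) = 4 + 1/(q + 359) = 4 + 1/(359 + q))
1/((z(22)*(-267) + 448) + L(-1*(-467))) = 1/((-12*(-267) + 448) + (1437 + 4*(-1*(-467)))/(359 - 1*(-467))) = 1/((3204 + 448) + (1437 + 4*467)/(359 + 467)) = 1/(3652 + (1437 + 1868)/826) = 1/(3652 + (1/826)*3305) = 1/(3652 + 3305/826) = 1/(3019857/826) = 826/3019857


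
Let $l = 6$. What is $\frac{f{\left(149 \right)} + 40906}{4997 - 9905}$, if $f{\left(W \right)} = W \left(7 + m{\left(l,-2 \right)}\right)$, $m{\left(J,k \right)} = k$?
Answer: $- \frac{41651}{4908} \approx -8.4863$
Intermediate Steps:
$f{\left(W \right)} = 5 W$ ($f{\left(W \right)} = W \left(7 - 2\right) = W 5 = 5 W$)
$\frac{f{\left(149 \right)} + 40906}{4997 - 9905} = \frac{5 \cdot 149 + 40906}{4997 - 9905} = \frac{745 + 40906}{-4908} = 41651 \left(- \frac{1}{4908}\right) = - \frac{41651}{4908}$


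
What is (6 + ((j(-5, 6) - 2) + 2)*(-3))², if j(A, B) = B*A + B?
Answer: 6084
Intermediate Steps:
j(A, B) = B + A*B (j(A, B) = A*B + B = B + A*B)
(6 + ((j(-5, 6) - 2) + 2)*(-3))² = (6 + ((6*(1 - 5) - 2) + 2)*(-3))² = (6 + ((6*(-4) - 2) + 2)*(-3))² = (6 + ((-24 - 2) + 2)*(-3))² = (6 + (-26 + 2)*(-3))² = (6 - 24*(-3))² = (6 + 72)² = 78² = 6084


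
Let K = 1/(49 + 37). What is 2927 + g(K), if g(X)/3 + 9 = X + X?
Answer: 124703/43 ≈ 2900.1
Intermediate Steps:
K = 1/86 ≈ 0.011628
g(X) = -27 + 6*X (g(X) = -27 + 3*(X + X) = -27 + 3*(2*X) = -27 + 6*X)
2927 + g(K) = 2927 + (-27 + 6*(1/86)) = 2927 + (-27 + 3/43) = 2927 - 1158/43 = 124703/43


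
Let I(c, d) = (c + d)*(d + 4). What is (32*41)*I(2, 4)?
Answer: 62976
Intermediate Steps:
I(c, d) = (4 + d)*(c + d) (I(c, d) = (c + d)*(4 + d) = (4 + d)*(c + d))
(32*41)*I(2, 4) = (32*41)*(4² + 4*2 + 4*4 + 2*4) = 1312*(16 + 8 + 16 + 8) = 1312*48 = 62976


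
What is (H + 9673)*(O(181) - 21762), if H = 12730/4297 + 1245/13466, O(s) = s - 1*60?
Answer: -12116567792844731/57863402 ≈ -2.0940e+8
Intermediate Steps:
O(s) = -60 + s (O(s) = s - 60 = -60 + s)
H = 176771945/57863402 (H = 12730*(1/4297) + 1245*(1/13466) = 12730/4297 + 1245/13466 = 176771945/57863402 ≈ 3.0550)
(H + 9673)*(O(181) - 21762) = (176771945/57863402 + 9673)*((-60 + 181) - 21762) = 559889459491*(121 - 21762)/57863402 = (559889459491/57863402)*(-21641) = -12116567792844731/57863402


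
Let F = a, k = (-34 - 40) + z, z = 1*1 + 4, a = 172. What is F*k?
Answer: -11868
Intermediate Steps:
z = 5 (z = 1 + 4 = 5)
k = -69 (k = (-34 - 40) + 5 = -74 + 5 = -69)
F = 172
F*k = 172*(-69) = -11868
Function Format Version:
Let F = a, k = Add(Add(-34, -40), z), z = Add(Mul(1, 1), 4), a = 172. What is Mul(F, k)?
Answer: -11868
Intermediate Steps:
z = 5 (z = Add(1, 4) = 5)
k = -69 (k = Add(Add(-34, -40), 5) = Add(-74, 5) = -69)
F = 172
Mul(F, k) = Mul(172, -69) = -11868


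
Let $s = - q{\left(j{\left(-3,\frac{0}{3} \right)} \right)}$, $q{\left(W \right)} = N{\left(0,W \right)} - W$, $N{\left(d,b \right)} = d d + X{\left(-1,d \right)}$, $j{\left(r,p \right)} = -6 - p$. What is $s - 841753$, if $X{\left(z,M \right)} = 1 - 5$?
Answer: $-841755$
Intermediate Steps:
$X{\left(z,M \right)} = -4$ ($X{\left(z,M \right)} = 1 - 5 = -4$)
$N{\left(d,b \right)} = -4 + d^{2}$ ($N{\left(d,b \right)} = d d - 4 = d^{2} - 4 = -4 + d^{2}$)
$q{\left(W \right)} = -4 - W$ ($q{\left(W \right)} = \left(-4 + 0^{2}\right) - W = \left(-4 + 0\right) - W = -4 - W$)
$s = -2$ ($s = - (-4 - \left(-6 - \frac{0}{3}\right)) = - (-4 - \left(-6 - 0 \cdot \frac{1}{3}\right)) = - (-4 - \left(-6 - 0\right)) = - (-4 - \left(-6 + 0\right)) = - (-4 - -6) = - (-4 + 6) = \left(-1\right) 2 = -2$)
$s - 841753 = -2 - 841753 = -841755$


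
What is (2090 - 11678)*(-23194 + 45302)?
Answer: -211971504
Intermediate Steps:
(2090 - 11678)*(-23194 + 45302) = -9588*22108 = -211971504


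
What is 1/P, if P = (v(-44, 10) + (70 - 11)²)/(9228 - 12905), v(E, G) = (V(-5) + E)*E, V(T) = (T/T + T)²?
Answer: -3677/4713 ≈ -0.78018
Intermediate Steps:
V(T) = (1 + T)²
v(E, G) = E*(16 + E) (v(E, G) = ((1 - 5)² + E)*E = ((-4)² + E)*E = (16 + E)*E = E*(16 + E))
P = -4713/3677 (P = (-44*(16 - 44) + (70 - 11)²)/(9228 - 12905) = (-44*(-28) + 59²)/(-3677) = (1232 + 3481)*(-1/3677) = 4713*(-1/3677) = -4713/3677 ≈ -1.2818)
1/P = 1/(-4713/3677) = -3677/4713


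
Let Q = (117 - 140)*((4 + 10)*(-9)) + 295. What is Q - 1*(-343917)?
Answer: 347110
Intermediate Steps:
Q = 3193 (Q = -322*(-9) + 295 = -23*(-126) + 295 = 2898 + 295 = 3193)
Q - 1*(-343917) = 3193 - 1*(-343917) = 3193 + 343917 = 347110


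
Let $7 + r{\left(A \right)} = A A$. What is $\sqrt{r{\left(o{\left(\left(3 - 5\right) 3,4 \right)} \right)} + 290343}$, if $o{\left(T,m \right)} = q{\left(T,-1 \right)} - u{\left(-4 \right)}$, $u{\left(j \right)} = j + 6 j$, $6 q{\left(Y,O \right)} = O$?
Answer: $\frac{\sqrt{10479985}}{6} \approx 539.55$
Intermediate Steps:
$q{\left(Y,O \right)} = \frac{O}{6}$
$u{\left(j \right)} = 7 j$
$o{\left(T,m \right)} = \frac{167}{6}$ ($o{\left(T,m \right)} = \frac{1}{6} \left(-1\right) - 7 \left(-4\right) = - \frac{1}{6} - -28 = - \frac{1}{6} + 28 = \frac{167}{6}$)
$r{\left(A \right)} = -7 + A^{2}$ ($r{\left(A \right)} = -7 + A A = -7 + A^{2}$)
$\sqrt{r{\left(o{\left(\left(3 - 5\right) 3,4 \right)} \right)} + 290343} = \sqrt{\left(-7 + \left(\frac{167}{6}\right)^{2}\right) + 290343} = \sqrt{\left(-7 + \frac{27889}{36}\right) + 290343} = \sqrt{\frac{27637}{36} + 290343} = \sqrt{\frac{10479985}{36}} = \frac{\sqrt{10479985}}{6}$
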